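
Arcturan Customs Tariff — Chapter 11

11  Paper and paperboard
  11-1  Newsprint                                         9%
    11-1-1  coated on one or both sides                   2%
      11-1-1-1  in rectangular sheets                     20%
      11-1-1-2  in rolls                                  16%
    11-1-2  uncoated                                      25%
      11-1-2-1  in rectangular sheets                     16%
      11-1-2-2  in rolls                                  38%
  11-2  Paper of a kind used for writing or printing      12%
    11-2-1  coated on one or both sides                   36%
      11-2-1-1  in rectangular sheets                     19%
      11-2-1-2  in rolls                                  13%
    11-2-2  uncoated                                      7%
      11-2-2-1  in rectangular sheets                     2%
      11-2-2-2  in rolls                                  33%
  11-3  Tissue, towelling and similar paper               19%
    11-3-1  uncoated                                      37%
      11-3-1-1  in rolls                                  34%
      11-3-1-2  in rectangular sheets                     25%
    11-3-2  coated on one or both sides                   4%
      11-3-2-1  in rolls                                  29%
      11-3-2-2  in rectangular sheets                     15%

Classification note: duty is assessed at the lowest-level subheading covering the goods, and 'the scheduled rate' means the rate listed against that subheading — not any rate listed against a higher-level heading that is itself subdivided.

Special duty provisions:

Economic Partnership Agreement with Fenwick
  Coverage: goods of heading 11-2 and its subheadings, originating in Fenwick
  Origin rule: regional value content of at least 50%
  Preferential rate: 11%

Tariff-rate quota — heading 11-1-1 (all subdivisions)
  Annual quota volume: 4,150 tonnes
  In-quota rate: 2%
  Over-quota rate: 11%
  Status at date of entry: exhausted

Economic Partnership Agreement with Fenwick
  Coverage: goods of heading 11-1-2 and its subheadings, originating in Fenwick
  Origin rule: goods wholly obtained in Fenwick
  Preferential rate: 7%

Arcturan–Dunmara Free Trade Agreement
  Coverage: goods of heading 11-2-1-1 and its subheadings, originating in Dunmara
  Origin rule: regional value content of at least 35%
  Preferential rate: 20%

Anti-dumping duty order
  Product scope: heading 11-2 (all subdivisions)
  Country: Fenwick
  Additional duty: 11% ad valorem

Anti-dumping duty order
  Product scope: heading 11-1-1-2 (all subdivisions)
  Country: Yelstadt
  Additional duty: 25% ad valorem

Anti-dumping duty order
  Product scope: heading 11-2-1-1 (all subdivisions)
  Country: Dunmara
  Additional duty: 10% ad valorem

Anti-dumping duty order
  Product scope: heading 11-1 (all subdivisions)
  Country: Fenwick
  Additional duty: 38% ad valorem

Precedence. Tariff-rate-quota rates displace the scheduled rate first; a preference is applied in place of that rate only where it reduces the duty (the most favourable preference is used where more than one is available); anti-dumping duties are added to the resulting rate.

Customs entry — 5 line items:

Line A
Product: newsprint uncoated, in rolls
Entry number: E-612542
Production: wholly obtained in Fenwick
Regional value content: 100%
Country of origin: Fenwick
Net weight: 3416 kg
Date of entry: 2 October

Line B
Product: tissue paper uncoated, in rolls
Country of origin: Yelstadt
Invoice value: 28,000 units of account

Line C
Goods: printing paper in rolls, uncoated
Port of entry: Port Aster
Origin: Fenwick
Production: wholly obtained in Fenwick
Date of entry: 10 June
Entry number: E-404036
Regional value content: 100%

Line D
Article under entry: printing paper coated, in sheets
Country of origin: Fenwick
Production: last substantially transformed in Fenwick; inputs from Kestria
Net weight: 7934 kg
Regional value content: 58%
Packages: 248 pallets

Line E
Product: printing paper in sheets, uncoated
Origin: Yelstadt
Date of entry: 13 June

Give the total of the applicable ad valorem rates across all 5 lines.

Line A: newsprint → 11-1; uncoated → 11-1-2; in rolls → 11-1-2-2. Scheduled 38%. Fenwick agreement on 11-2: 11-1-2-2 not covered; Fenwick agreement on 11-1-2: wholly obtained → 7% available; preferential 7%; anti-dumping (Fenwick, 11-1): +38%; total 7% + 38% = 45%. → 45%.
Line B: tissue paper → 11-3; uncoated → 11-3-1; in rolls → 11-3-1-1. Scheduled 34%. No special measure applies. → 34%.
Line C: printing paper → 11-2; uncoated → 11-2-2; in rolls → 11-2-2-2. Scheduled 33%. Fenwick agreement on 11-2: RVC ≥ 50% → 11% available; Fenwick agreement on 11-1-2: 11-2-2-2 not covered; preferential 11%; anti-dumping (Fenwick, 11-2): +11%; total 11% + 11% = 22%. → 22%.
Line D: printing paper → 11-2; coated → 11-2-1; in sheets → 11-2-1-1. Scheduled 19%. Fenwick agreement on 11-2: RVC ≥ 50% → 11% available; Fenwick agreement on 11-1-2: 11-2-1-1 not covered; preferential 11%; anti-dumping (Fenwick, 11-2): +11%; total 11% + 11% = 22%. → 22%.
Line E: printing paper → 11-2; uncoated → 11-2-2; in sheets → 11-2-2-1. Scheduled 2%. No special measure applies. → 2%.
Sum: 45% + 34% + 22% + 22% + 2% = 125%.

125%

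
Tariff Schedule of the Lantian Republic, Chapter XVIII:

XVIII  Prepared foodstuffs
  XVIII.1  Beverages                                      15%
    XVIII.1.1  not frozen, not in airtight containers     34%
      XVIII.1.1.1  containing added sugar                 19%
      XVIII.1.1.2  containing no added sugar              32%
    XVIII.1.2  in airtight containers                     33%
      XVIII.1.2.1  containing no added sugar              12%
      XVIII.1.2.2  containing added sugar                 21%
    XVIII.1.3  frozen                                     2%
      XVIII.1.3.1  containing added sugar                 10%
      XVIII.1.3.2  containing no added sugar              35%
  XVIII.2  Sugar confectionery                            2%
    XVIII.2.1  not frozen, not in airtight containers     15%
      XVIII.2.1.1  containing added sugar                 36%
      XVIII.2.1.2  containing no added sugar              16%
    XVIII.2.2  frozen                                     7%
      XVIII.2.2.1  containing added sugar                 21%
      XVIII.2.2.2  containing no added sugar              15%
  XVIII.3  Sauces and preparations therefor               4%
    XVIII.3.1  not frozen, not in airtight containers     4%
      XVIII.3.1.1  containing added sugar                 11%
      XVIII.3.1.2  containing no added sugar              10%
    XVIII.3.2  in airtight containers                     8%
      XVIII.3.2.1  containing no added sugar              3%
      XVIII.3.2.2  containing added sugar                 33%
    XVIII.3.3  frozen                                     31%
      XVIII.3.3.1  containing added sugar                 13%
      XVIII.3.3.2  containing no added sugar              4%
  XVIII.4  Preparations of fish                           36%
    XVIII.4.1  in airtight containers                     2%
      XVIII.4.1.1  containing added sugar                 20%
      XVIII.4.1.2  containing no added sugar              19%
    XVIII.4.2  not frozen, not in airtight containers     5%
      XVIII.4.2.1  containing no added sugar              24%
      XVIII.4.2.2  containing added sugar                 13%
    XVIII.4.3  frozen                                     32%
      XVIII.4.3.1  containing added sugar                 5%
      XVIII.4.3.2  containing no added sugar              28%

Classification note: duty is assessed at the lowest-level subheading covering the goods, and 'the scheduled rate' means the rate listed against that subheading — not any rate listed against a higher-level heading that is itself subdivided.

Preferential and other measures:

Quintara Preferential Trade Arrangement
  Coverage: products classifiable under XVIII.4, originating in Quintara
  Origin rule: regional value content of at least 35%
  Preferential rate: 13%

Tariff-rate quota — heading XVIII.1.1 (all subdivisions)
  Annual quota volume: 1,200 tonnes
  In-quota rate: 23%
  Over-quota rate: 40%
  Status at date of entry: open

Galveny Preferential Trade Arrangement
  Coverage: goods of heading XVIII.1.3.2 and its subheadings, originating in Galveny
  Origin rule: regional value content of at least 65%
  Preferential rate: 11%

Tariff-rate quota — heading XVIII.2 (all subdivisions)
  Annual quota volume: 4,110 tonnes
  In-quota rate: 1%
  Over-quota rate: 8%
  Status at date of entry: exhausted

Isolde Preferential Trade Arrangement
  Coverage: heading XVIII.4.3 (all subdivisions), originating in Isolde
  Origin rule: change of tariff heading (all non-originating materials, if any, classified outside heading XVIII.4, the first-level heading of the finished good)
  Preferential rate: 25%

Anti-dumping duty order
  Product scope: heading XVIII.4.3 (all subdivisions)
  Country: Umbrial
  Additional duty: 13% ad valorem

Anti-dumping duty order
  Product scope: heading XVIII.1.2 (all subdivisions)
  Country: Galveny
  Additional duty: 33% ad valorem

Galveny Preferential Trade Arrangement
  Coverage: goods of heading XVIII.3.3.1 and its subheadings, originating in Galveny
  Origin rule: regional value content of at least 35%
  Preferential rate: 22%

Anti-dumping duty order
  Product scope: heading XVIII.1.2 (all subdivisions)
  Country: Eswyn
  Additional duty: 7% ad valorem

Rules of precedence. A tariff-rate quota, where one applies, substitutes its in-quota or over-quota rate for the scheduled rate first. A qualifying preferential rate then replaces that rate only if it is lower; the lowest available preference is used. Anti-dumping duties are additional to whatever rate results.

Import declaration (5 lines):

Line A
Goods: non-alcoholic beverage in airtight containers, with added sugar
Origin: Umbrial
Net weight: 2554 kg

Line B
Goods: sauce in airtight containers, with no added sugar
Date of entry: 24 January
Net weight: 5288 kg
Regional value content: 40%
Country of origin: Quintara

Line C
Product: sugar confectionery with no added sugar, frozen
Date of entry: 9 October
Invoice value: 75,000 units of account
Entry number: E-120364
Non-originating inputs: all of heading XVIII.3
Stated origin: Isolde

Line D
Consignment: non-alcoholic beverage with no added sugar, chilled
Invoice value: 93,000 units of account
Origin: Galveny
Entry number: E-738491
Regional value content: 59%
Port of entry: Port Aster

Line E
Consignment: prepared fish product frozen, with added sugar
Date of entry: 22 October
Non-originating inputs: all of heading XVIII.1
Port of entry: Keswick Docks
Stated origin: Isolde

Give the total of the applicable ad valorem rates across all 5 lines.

60%

Line A: non-alcoholic beverage → XVIII.1; in airtight containers → XVIII.1.2; with added sugar → XVIII.1.2.2. Scheduled 21%. No special measure applies. → 21%.
Line B: sauce → XVIII.3; in airtight containers → XVIII.3.2; with no added sugar → XVIII.3.2.1. Scheduled 3%. Quintara agreement on XVIII.4: XVIII.3.2.1 not covered. → 3%.
Line C: sugar confectionery → XVIII.2; frozen → XVIII.2.2; with no added sugar → XVIII.2.2.2. Scheduled 15%. quota on XVIII.2 exhausted → over-quota 8%; Isolde agreement on XVIII.4.3: XVIII.2.2.2 not covered. → 8%.
Line D: non-alcoholic beverage → XVIII.1; chilled → XVIII.1.1; with no added sugar → XVIII.1.1.2. Scheduled 32%. quota on XVIII.1.1 open → in-quota 23%; Galveny agreement on XVIII.1.3.2: XVIII.1.1.2 not covered; Galveny agreement on XVIII.3.3.1: XVIII.1.1.2 not covered. → 23%.
Line E: prepared fish product → XVIII.4; frozen → XVIII.4.3; with added sugar → XVIII.4.3.1. Scheduled 5%. Isolde agreement on XVIII.4.3: CTH met → 25% available; preference 25% not lower than 5% → no reduction. → 5%.
Sum: 21% + 3% + 8% + 23% + 5% = 60%.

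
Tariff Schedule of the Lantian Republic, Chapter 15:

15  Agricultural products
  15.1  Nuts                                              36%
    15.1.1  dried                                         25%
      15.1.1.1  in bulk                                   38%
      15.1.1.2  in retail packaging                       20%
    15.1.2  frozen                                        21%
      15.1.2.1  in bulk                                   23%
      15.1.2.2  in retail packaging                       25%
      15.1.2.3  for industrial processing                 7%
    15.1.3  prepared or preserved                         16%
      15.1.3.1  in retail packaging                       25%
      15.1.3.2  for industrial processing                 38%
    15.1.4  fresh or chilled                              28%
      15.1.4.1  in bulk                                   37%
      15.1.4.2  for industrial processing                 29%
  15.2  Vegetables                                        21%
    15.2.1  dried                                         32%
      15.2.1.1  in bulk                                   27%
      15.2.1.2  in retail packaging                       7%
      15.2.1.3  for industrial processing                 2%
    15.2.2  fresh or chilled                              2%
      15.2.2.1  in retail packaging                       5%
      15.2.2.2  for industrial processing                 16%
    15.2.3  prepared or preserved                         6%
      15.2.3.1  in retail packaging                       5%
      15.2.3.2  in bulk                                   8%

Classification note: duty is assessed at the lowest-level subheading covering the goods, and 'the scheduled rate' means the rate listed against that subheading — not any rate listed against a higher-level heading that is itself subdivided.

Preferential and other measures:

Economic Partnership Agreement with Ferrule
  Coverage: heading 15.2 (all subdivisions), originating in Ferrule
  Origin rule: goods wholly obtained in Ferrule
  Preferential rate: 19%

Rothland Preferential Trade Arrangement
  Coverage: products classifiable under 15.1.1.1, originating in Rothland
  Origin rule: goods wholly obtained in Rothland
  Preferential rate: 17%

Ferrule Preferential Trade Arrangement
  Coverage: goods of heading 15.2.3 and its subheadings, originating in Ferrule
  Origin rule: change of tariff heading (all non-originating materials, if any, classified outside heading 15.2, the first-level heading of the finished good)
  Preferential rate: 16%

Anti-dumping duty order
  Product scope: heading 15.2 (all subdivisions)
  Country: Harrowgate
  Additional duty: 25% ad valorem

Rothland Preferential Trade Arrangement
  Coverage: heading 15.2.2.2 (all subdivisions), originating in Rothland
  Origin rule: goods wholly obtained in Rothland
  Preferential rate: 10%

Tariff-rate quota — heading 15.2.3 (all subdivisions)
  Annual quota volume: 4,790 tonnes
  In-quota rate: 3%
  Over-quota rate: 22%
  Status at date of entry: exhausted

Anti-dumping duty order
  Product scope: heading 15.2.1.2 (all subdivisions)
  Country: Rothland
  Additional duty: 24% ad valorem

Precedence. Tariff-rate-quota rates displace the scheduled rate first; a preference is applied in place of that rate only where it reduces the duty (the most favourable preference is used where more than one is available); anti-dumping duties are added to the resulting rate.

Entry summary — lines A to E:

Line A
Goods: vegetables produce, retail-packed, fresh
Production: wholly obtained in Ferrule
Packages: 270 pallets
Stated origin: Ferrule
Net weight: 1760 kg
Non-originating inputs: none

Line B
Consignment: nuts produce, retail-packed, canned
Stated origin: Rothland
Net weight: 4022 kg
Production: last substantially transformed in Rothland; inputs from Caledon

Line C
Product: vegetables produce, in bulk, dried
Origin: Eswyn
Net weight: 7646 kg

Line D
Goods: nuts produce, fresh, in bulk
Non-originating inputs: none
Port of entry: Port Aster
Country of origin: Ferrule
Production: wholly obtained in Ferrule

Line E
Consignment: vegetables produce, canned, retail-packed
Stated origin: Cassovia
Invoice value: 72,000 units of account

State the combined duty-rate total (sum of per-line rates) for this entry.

116%

Line A: vegetables → 15.2; fresh → 15.2.2; retail-packed → 15.2.2.1. Scheduled 5%. Ferrule agreement on 15.2: wholly obtained → 19% available; Ferrule agreement on 15.2.3: 15.2.2.1 not covered; preference 19% not lower than 5% → no reduction. → 5%.
Line B: nuts → 15.1; canned → 15.1.3; retail-packed → 15.1.3.1. Scheduled 25%. Rothland agreement on 15.1.1.1: 15.1.3.1 not covered; Rothland agreement on 15.2.2.2: 15.1.3.1 not covered. → 25%.
Line C: vegetables → 15.2; dried → 15.2.1; in bulk → 15.2.1.1. Scheduled 27%. No special measure applies. → 27%.
Line D: nuts → 15.1; fresh → 15.1.4; in bulk → 15.1.4.1. Scheduled 37%. Ferrule agreement on 15.2: 15.1.4.1 not covered; Ferrule agreement on 15.2.3: 15.1.4.1 not covered. → 37%.
Line E: vegetables → 15.2; canned → 15.2.3; retail-packed → 15.2.3.1. Scheduled 5%. quota on 15.2.3 exhausted → over-quota 22%. → 22%.
Sum: 5% + 25% + 27% + 37% + 22% = 116%.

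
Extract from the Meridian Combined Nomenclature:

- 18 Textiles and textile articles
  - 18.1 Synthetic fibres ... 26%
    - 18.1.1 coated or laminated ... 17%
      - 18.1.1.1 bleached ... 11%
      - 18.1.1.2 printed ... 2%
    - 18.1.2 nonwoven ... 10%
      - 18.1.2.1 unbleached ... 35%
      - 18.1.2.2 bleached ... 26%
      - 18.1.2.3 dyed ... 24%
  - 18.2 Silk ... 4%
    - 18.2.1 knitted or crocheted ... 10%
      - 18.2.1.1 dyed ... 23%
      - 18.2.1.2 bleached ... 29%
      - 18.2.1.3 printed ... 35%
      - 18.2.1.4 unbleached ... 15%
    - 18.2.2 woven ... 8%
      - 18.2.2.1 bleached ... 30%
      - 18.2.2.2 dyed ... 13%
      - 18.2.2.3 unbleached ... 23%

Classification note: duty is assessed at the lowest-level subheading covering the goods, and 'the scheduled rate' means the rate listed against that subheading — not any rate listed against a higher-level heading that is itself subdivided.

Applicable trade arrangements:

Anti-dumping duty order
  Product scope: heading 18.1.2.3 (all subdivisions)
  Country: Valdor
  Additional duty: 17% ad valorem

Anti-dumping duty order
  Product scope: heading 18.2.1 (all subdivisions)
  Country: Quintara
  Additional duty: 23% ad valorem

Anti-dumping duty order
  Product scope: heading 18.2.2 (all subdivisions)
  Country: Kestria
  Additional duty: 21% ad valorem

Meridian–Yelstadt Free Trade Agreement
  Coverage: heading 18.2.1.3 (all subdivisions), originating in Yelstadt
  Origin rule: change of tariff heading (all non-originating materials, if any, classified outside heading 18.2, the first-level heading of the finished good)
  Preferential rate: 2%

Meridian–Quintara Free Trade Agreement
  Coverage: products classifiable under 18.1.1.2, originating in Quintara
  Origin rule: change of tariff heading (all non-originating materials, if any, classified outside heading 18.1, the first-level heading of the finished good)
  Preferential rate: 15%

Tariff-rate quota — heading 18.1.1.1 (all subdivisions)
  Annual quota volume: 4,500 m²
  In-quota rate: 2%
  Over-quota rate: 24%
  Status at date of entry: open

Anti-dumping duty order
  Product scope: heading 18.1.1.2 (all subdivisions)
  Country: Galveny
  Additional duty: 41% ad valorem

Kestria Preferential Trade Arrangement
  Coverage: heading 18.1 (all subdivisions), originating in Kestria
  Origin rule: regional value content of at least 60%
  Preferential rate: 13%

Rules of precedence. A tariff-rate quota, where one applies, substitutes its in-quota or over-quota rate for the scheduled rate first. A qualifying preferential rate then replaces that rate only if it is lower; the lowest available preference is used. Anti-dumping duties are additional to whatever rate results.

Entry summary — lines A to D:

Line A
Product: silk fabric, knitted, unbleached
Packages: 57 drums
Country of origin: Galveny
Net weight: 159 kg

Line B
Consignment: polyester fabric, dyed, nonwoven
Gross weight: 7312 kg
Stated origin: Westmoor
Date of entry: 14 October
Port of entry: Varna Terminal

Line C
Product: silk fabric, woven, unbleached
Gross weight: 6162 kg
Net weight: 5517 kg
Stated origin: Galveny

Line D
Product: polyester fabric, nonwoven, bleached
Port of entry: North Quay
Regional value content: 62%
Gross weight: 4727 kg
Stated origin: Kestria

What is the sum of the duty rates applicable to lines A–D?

75%

Line A: silk → 18.2; knitted → 18.2.1; unbleached → 18.2.1.4. Scheduled 15%. No special measure applies. → 15%.
Line B: polyester → 18.1; nonwoven → 18.1.2; dyed → 18.1.2.3. Scheduled 24%. No special measure applies. → 24%.
Line C: silk → 18.2; woven → 18.2.2; unbleached → 18.2.2.3. Scheduled 23%. No special measure applies. → 23%.
Line D: polyester → 18.1; nonwoven → 18.1.2; bleached → 18.1.2.2. Scheduled 26%. Kestria agreement on 18.1: RVC ≥ 60% → 13% available; preferential 13%. → 13%.
Sum: 15% + 24% + 23% + 13% = 75%.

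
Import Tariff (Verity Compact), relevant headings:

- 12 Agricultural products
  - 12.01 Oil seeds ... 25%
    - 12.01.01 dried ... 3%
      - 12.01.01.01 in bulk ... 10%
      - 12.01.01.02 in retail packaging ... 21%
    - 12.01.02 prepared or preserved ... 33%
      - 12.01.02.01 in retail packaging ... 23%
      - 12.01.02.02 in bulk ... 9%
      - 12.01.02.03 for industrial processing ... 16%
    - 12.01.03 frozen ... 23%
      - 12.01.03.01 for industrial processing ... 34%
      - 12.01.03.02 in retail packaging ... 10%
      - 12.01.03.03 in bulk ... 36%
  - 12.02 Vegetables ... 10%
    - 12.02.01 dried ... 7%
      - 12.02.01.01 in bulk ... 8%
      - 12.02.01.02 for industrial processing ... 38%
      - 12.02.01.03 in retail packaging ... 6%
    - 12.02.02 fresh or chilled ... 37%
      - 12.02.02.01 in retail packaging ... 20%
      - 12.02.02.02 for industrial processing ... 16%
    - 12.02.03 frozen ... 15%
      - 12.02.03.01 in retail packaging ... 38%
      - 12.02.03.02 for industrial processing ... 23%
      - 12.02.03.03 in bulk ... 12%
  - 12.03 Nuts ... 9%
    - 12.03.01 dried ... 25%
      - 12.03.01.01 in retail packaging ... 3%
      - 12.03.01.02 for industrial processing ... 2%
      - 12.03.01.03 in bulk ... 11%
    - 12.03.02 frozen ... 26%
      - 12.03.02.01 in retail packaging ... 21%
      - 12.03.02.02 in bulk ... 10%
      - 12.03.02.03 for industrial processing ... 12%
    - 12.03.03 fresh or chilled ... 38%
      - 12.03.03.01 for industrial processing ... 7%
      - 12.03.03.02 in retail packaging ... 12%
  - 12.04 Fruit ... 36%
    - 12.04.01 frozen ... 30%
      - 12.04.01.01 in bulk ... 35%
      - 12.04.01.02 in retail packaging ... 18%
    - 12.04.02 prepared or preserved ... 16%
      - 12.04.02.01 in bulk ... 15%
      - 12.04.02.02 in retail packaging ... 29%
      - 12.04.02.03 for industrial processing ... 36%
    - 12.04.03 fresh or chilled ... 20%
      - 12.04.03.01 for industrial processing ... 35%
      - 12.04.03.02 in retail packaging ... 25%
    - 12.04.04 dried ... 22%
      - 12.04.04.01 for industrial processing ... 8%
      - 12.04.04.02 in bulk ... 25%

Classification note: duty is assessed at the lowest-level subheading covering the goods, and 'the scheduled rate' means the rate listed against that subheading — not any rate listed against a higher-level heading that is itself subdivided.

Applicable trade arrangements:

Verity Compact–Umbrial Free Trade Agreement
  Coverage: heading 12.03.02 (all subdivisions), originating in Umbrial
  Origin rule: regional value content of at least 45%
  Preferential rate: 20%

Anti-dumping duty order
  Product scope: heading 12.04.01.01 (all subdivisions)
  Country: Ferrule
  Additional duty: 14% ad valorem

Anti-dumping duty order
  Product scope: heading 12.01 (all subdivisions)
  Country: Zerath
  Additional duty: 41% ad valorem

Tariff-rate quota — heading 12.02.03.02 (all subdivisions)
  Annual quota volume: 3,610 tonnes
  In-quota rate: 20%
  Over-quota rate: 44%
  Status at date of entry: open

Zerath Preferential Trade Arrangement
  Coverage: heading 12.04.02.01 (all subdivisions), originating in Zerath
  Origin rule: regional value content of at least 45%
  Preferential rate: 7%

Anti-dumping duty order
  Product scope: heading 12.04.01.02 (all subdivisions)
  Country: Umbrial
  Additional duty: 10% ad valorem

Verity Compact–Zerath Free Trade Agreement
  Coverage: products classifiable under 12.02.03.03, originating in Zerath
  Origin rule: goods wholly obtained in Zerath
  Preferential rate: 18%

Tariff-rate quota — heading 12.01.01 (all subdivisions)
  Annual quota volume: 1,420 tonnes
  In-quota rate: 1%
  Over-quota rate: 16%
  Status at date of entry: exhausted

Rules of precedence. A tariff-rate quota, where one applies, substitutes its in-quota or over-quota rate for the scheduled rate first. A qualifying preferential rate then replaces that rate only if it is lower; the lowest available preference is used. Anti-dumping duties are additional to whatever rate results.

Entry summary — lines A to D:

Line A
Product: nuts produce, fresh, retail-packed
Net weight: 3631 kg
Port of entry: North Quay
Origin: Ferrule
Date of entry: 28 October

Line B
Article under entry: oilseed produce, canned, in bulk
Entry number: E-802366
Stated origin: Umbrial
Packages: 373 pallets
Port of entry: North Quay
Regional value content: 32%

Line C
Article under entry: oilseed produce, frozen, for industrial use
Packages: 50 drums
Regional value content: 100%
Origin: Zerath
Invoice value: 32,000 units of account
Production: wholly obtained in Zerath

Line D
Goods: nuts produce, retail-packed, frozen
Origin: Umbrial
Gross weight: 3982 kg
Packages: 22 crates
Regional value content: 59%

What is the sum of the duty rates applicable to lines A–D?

116%

Line A: nuts → 12.03; fresh → 12.03.03; retail-packed → 12.03.03.02. Scheduled 12%. No special measure applies. → 12%.
Line B: oilseed → 12.01; canned → 12.01.02; in bulk → 12.01.02.02. Scheduled 9%. Umbrial agreement on 12.03.02: 12.01.02.02 not covered. → 9%.
Line C: oilseed → 12.01; frozen → 12.01.03; for industrial use → 12.01.03.01. Scheduled 34%. Zerath agreement on 12.04.02.01: 12.01.03.01 not covered; Zerath agreement on 12.02.03.03: 12.01.03.01 not covered; anti-dumping (Zerath, 12.01): +41%; total 34% + 41% = 75%. → 75%.
Line D: nuts → 12.03; frozen → 12.03.02; retail-packed → 12.03.02.01. Scheduled 21%. Umbrial agreement on 12.03.02: RVC ≥ 45% → 20% available; preferential 20%. → 20%.
Sum: 12% + 9% + 75% + 20% = 116%.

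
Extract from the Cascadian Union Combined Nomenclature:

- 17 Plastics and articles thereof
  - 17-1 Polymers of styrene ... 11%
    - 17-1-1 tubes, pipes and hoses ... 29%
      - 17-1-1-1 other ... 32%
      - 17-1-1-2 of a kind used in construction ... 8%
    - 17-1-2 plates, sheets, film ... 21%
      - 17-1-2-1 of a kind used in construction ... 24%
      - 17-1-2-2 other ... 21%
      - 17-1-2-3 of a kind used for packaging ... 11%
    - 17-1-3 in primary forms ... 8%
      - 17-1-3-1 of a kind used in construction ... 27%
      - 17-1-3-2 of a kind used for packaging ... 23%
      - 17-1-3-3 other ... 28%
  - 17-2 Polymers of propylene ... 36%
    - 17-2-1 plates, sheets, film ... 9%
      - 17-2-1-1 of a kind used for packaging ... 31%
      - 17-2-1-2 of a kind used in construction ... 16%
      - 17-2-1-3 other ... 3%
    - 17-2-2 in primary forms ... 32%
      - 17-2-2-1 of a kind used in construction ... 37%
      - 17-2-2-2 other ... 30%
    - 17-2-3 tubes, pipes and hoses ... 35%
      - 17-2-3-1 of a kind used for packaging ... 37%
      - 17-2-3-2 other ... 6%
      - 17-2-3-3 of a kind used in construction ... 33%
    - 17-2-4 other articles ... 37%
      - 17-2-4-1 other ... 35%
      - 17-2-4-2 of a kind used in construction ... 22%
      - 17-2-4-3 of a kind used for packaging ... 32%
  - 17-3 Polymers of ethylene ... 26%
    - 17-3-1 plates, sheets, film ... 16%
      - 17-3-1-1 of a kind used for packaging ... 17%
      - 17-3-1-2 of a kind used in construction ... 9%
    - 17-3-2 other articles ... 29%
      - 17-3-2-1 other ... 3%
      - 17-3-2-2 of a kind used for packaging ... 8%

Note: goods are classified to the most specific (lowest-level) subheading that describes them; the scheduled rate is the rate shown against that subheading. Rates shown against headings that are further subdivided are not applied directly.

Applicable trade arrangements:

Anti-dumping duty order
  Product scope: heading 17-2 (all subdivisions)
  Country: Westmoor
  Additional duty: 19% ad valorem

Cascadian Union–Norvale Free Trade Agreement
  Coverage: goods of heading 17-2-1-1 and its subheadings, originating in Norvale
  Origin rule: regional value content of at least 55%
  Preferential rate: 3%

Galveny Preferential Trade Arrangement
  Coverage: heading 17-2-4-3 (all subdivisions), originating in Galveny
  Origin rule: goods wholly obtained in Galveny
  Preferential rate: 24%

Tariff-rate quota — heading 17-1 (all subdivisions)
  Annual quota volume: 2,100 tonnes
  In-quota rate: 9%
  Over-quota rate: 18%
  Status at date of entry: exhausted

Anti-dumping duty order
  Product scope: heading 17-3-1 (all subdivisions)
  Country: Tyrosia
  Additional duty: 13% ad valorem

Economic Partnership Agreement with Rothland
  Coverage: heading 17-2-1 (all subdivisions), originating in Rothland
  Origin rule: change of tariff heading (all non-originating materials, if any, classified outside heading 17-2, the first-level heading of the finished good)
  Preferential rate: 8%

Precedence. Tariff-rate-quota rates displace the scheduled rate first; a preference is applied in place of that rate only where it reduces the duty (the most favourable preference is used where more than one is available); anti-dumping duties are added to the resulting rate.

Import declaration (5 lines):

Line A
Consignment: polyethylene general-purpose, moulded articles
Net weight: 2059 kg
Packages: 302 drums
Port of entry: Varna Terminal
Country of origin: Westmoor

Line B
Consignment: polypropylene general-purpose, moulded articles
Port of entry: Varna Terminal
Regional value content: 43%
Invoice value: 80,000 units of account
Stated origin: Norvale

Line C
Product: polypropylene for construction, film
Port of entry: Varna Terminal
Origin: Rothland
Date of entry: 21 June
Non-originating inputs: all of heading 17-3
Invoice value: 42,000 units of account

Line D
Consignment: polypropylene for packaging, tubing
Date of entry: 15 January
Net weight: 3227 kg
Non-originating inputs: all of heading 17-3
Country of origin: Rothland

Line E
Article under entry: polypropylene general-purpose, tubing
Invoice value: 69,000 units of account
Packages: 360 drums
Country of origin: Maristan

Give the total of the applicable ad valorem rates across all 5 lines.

89%

Line A: polyethylene → 17-3; moulded articles → 17-3-2; general-purpose → 17-3-2-1. Scheduled 3%. No special measure applies. → 3%.
Line B: polypropylene → 17-2; moulded articles → 17-2-4; general-purpose → 17-2-4-1. Scheduled 35%. Norvale agreement on 17-2-1-1: 17-2-4-1 not covered. → 35%.
Line C: polypropylene → 17-2; film → 17-2-1; for construction → 17-2-1-2. Scheduled 16%. Rothland agreement on 17-2-1: CTH met → 8% available; preferential 8%. → 8%.
Line D: polypropylene → 17-2; tubing → 17-2-3; for packaging → 17-2-3-1. Scheduled 37%. Rothland agreement on 17-2-1: 17-2-3-1 not covered. → 37%.
Line E: polypropylene → 17-2; tubing → 17-2-3; general-purpose → 17-2-3-2. Scheduled 6%. No special measure applies. → 6%.
Sum: 3% + 35% + 8% + 37% + 6% = 89%.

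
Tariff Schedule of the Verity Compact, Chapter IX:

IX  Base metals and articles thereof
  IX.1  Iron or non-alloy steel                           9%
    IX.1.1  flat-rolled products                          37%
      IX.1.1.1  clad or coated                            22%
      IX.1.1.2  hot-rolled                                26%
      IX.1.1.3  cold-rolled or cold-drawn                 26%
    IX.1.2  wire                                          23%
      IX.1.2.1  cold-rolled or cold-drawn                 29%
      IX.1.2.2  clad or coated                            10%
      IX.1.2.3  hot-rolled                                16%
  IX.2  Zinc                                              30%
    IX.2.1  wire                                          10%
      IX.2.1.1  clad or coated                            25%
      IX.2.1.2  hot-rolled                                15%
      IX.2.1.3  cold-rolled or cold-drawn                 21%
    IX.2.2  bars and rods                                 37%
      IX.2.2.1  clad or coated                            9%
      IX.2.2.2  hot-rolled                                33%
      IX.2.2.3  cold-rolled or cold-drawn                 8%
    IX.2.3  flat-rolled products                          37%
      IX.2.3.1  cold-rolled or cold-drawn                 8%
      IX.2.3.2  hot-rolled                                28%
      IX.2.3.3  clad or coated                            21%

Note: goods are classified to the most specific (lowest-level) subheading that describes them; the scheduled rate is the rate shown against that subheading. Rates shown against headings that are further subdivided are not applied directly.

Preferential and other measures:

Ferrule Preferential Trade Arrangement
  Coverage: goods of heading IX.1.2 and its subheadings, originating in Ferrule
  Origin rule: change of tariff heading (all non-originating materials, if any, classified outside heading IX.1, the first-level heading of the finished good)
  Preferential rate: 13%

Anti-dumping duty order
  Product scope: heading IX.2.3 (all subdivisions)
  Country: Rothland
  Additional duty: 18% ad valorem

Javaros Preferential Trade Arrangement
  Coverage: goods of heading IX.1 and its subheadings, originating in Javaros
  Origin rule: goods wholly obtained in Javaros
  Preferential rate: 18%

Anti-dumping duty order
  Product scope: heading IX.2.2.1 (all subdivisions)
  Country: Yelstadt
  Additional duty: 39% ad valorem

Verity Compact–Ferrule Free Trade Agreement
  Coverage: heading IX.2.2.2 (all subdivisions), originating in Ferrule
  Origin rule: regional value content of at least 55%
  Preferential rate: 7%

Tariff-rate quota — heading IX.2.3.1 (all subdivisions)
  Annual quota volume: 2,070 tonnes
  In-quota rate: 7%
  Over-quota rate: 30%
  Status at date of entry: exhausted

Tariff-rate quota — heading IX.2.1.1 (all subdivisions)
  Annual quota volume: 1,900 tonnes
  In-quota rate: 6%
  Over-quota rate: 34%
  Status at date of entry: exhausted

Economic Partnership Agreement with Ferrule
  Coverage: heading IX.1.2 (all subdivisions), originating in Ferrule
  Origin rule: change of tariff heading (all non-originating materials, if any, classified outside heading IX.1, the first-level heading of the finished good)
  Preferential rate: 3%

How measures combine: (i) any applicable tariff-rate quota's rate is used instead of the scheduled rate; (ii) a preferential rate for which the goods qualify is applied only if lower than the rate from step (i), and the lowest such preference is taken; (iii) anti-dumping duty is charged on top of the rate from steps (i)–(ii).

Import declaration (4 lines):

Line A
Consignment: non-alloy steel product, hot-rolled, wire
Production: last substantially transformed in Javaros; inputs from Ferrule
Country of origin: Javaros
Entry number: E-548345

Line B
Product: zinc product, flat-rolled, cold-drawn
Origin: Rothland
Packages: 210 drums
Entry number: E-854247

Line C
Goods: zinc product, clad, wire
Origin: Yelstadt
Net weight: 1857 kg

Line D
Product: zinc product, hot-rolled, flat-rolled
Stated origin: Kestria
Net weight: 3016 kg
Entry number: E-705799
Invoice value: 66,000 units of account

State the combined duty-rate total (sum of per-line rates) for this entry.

126%

Line A: non-alloy steel → IX.1; wire → IX.1.2; hot-rolled → IX.1.2.3. Scheduled 16%. Javaros agreement on IX.1: not wholly obtained. → 16%.
Line B: zinc → IX.2; flat-rolled → IX.2.3; cold-drawn → IX.2.3.1. Scheduled 8%. quota on IX.2.3.1 exhausted → over-quota 30%; anti-dumping (Rothland, IX.2.3): +18%; total 30% + 18% = 48%. → 48%.
Line C: zinc → IX.2; wire → IX.2.1; clad → IX.2.1.1. Scheduled 25%. quota on IX.2.1.1 exhausted → over-quota 34%. → 34%.
Line D: zinc → IX.2; flat-rolled → IX.2.3; hot-rolled → IX.2.3.2. Scheduled 28%. No special measure applies. → 28%.
Sum: 16% + 48% + 34% + 28% = 126%.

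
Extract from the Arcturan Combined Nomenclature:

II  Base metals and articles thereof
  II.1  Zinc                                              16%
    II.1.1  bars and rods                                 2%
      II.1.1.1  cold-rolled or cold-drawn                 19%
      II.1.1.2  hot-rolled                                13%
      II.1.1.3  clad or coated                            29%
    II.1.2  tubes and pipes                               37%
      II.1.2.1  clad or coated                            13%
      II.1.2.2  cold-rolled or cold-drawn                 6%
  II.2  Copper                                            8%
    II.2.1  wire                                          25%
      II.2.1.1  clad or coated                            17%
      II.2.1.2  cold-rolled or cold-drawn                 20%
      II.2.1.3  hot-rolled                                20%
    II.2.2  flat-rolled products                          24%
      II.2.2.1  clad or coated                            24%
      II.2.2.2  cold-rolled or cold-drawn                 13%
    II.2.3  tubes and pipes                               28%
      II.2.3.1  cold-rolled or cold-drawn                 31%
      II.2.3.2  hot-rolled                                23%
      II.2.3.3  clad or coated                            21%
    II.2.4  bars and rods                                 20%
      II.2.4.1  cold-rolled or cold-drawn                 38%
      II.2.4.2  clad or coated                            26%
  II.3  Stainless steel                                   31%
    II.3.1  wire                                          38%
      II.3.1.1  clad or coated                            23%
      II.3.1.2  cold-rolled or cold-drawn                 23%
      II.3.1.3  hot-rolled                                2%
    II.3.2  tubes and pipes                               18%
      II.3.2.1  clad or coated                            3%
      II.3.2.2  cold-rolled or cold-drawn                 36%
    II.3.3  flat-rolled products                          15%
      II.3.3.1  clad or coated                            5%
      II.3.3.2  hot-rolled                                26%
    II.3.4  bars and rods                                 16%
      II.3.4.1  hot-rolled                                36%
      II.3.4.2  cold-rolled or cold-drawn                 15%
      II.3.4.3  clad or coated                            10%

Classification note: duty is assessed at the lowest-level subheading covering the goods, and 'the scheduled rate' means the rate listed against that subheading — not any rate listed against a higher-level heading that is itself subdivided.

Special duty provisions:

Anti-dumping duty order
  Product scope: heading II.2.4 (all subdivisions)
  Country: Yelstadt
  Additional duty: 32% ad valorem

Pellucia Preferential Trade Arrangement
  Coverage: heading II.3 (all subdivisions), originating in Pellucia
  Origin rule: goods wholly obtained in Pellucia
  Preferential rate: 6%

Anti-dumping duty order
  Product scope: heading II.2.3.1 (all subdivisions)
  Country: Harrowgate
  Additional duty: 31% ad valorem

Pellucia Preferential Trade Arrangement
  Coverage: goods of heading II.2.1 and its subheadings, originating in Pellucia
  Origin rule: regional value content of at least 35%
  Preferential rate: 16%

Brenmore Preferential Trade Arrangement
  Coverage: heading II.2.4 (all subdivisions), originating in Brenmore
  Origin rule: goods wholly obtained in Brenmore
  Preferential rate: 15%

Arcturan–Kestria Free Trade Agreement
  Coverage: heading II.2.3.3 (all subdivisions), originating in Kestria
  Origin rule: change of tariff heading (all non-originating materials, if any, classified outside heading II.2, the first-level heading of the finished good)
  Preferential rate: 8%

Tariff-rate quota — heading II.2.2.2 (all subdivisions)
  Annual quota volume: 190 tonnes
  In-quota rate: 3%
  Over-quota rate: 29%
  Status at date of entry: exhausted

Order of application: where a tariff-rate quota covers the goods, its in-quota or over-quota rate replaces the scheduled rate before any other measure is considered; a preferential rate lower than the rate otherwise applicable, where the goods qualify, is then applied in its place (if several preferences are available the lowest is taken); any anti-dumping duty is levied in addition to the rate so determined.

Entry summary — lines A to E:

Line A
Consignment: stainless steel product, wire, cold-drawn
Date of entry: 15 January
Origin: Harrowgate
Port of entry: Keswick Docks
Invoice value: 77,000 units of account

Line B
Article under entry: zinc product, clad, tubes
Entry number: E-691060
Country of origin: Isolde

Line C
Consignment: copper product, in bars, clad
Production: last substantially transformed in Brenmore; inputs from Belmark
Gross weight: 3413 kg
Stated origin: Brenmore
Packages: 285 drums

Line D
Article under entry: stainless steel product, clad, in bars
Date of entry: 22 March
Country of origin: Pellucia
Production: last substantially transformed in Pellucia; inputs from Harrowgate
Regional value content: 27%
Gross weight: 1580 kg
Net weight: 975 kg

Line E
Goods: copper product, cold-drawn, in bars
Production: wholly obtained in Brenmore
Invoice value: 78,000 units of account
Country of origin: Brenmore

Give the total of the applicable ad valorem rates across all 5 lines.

87%

Line A: stainless steel → II.3; wire → II.3.1; cold-drawn → II.3.1.2. Scheduled 23%. No special measure applies. → 23%.
Line B: zinc → II.1; tubes → II.1.2; clad → II.1.2.1. Scheduled 13%. No special measure applies. → 13%.
Line C: copper → II.2; in bars → II.2.4; clad → II.2.4.2. Scheduled 26%. Brenmore agreement on II.2.4: not wholly obtained. → 26%.
Line D: stainless steel → II.3; in bars → II.3.4; clad → II.3.4.3. Scheduled 10%. Pellucia agreement on II.3: not wholly obtained; Pellucia agreement on II.2.1: II.3.4.3 not covered. → 10%.
Line E: copper → II.2; in bars → II.2.4; cold-drawn → II.2.4.1. Scheduled 38%. Brenmore agreement on II.2.4: wholly obtained → 15% available; preferential 15%. → 15%.
Sum: 23% + 13% + 26% + 10% + 15% = 87%.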